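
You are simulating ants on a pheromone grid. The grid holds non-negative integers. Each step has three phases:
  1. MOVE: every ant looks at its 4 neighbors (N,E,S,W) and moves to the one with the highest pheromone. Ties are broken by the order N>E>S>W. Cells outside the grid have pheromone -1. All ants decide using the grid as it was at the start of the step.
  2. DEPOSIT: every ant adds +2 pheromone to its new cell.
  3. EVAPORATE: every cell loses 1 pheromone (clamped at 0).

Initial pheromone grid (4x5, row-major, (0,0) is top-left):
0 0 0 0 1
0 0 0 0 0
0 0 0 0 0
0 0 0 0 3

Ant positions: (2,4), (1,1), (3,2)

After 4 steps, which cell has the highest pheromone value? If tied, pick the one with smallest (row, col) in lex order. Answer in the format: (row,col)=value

Answer: (0,2)=3

Derivation:
Step 1: ant0:(2,4)->S->(3,4) | ant1:(1,1)->N->(0,1) | ant2:(3,2)->N->(2,2)
  grid max=4 at (3,4)
Step 2: ant0:(3,4)->N->(2,4) | ant1:(0,1)->E->(0,2) | ant2:(2,2)->N->(1,2)
  grid max=3 at (3,4)
Step 3: ant0:(2,4)->S->(3,4) | ant1:(0,2)->S->(1,2) | ant2:(1,2)->N->(0,2)
  grid max=4 at (3,4)
Step 4: ant0:(3,4)->N->(2,4) | ant1:(1,2)->N->(0,2) | ant2:(0,2)->S->(1,2)
  grid max=3 at (0,2)
Final grid:
  0 0 3 0 0
  0 0 3 0 0
  0 0 0 0 1
  0 0 0 0 3
Max pheromone 3 at (0,2)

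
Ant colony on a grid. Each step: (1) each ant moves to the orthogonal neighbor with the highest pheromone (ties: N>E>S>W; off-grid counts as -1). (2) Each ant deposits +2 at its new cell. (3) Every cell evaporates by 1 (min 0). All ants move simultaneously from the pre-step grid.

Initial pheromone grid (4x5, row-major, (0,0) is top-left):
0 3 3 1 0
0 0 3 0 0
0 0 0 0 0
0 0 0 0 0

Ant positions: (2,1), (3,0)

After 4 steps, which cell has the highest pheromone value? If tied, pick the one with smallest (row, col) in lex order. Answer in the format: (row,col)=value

Answer: (0,1)=5

Derivation:
Step 1: ant0:(2,1)->N->(1,1) | ant1:(3,0)->N->(2,0)
  grid max=2 at (0,1)
Step 2: ant0:(1,1)->N->(0,1) | ant1:(2,0)->N->(1,0)
  grid max=3 at (0,1)
Step 3: ant0:(0,1)->E->(0,2) | ant1:(1,0)->N->(0,0)
  grid max=2 at (0,1)
Step 4: ant0:(0,2)->W->(0,1) | ant1:(0,0)->E->(0,1)
  grid max=5 at (0,1)
Final grid:
  0 5 1 0 0
  0 0 0 0 0
  0 0 0 0 0
  0 0 0 0 0
Max pheromone 5 at (0,1)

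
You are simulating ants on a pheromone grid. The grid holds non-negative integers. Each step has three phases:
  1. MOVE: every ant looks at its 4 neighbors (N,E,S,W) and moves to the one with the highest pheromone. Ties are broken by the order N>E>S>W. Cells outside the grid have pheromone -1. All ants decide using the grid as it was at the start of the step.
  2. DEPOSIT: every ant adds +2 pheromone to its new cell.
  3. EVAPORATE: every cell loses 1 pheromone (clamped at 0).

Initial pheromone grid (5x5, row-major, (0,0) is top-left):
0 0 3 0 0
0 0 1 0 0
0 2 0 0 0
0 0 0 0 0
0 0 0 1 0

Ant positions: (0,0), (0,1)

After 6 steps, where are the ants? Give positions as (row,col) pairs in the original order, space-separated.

Step 1: ant0:(0,0)->E->(0,1) | ant1:(0,1)->E->(0,2)
  grid max=4 at (0,2)
Step 2: ant0:(0,1)->E->(0,2) | ant1:(0,2)->W->(0,1)
  grid max=5 at (0,2)
Step 3: ant0:(0,2)->W->(0,1) | ant1:(0,1)->E->(0,2)
  grid max=6 at (0,2)
Step 4: ant0:(0,1)->E->(0,2) | ant1:(0,2)->W->(0,1)
  grid max=7 at (0,2)
Step 5: ant0:(0,2)->W->(0,1) | ant1:(0,1)->E->(0,2)
  grid max=8 at (0,2)
Step 6: ant0:(0,1)->E->(0,2) | ant1:(0,2)->W->(0,1)
  grid max=9 at (0,2)

(0,2) (0,1)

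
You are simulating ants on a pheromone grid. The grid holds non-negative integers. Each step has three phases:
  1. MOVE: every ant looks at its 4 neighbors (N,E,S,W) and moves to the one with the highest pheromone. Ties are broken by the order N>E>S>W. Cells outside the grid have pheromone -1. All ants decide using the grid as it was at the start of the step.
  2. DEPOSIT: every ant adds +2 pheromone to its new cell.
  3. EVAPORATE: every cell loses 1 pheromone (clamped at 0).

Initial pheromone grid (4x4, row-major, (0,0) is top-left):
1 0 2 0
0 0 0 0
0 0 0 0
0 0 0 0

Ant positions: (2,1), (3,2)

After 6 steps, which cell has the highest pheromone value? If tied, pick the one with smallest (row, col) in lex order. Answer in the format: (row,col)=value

Step 1: ant0:(2,1)->N->(1,1) | ant1:(3,2)->N->(2,2)
  grid max=1 at (0,2)
Step 2: ant0:(1,1)->N->(0,1) | ant1:(2,2)->N->(1,2)
  grid max=1 at (0,1)
Step 3: ant0:(0,1)->E->(0,2) | ant1:(1,2)->N->(0,2)
  grid max=3 at (0,2)
Step 4: ant0:(0,2)->E->(0,3) | ant1:(0,2)->E->(0,3)
  grid max=3 at (0,3)
Step 5: ant0:(0,3)->W->(0,2) | ant1:(0,3)->W->(0,2)
  grid max=5 at (0,2)
Step 6: ant0:(0,2)->E->(0,3) | ant1:(0,2)->E->(0,3)
  grid max=5 at (0,3)
Final grid:
  0 0 4 5
  0 0 0 0
  0 0 0 0
  0 0 0 0
Max pheromone 5 at (0,3)

Answer: (0,3)=5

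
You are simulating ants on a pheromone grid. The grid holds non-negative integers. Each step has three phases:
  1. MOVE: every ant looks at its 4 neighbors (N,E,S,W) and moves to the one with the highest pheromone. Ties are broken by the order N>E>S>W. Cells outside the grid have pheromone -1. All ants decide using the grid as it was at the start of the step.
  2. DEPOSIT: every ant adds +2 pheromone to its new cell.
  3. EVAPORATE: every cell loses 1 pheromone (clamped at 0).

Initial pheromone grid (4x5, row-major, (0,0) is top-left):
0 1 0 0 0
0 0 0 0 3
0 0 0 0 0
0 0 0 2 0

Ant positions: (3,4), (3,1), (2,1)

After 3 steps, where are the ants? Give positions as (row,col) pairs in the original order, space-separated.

Step 1: ant0:(3,4)->W->(3,3) | ant1:(3,1)->N->(2,1) | ant2:(2,1)->N->(1,1)
  grid max=3 at (3,3)
Step 2: ant0:(3,3)->N->(2,3) | ant1:(2,1)->N->(1,1) | ant2:(1,1)->S->(2,1)
  grid max=2 at (1,1)
Step 3: ant0:(2,3)->S->(3,3) | ant1:(1,1)->S->(2,1) | ant2:(2,1)->N->(1,1)
  grid max=3 at (1,1)

(3,3) (2,1) (1,1)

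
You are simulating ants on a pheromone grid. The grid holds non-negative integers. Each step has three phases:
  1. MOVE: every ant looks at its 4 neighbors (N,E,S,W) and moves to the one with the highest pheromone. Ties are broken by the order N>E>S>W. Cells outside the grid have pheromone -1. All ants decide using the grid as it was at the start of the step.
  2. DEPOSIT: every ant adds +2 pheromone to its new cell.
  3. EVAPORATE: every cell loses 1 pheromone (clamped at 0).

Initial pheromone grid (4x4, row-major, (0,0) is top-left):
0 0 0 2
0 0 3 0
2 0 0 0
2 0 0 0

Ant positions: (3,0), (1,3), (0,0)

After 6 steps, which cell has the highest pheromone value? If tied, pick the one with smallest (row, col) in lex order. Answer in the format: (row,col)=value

Answer: (0,2)=7

Derivation:
Step 1: ant0:(3,0)->N->(2,0) | ant1:(1,3)->W->(1,2) | ant2:(0,0)->E->(0,1)
  grid max=4 at (1,2)
Step 2: ant0:(2,0)->S->(3,0) | ant1:(1,2)->N->(0,2) | ant2:(0,1)->E->(0,2)
  grid max=3 at (0,2)
Step 3: ant0:(3,0)->N->(2,0) | ant1:(0,2)->S->(1,2) | ant2:(0,2)->S->(1,2)
  grid max=6 at (1,2)
Step 4: ant0:(2,0)->S->(3,0) | ant1:(1,2)->N->(0,2) | ant2:(1,2)->N->(0,2)
  grid max=5 at (0,2)
Step 5: ant0:(3,0)->N->(2,0) | ant1:(0,2)->S->(1,2) | ant2:(0,2)->S->(1,2)
  grid max=8 at (1,2)
Step 6: ant0:(2,0)->S->(3,0) | ant1:(1,2)->N->(0,2) | ant2:(1,2)->N->(0,2)
  grid max=7 at (0,2)
Final grid:
  0 0 7 0
  0 0 7 0
  2 0 0 0
  2 0 0 0
Max pheromone 7 at (0,2)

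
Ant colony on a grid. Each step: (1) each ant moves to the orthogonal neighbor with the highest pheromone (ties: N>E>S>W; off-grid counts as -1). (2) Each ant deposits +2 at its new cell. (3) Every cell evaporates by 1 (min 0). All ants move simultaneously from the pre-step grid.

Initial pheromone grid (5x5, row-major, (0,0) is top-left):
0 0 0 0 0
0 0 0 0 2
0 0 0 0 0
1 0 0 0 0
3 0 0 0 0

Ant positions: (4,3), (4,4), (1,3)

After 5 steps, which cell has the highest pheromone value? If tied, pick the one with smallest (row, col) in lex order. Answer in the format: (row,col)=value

Step 1: ant0:(4,3)->N->(3,3) | ant1:(4,4)->N->(3,4) | ant2:(1,3)->E->(1,4)
  grid max=3 at (1,4)
Step 2: ant0:(3,3)->E->(3,4) | ant1:(3,4)->W->(3,3) | ant2:(1,4)->N->(0,4)
  grid max=2 at (1,4)
Step 3: ant0:(3,4)->W->(3,3) | ant1:(3,3)->E->(3,4) | ant2:(0,4)->S->(1,4)
  grid max=3 at (1,4)
Step 4: ant0:(3,3)->E->(3,4) | ant1:(3,4)->W->(3,3) | ant2:(1,4)->N->(0,4)
  grid max=4 at (3,3)
Step 5: ant0:(3,4)->W->(3,3) | ant1:(3,3)->E->(3,4) | ant2:(0,4)->S->(1,4)
  grid max=5 at (3,3)
Final grid:
  0 0 0 0 0
  0 0 0 0 3
  0 0 0 0 0
  0 0 0 5 5
  0 0 0 0 0
Max pheromone 5 at (3,3)

Answer: (3,3)=5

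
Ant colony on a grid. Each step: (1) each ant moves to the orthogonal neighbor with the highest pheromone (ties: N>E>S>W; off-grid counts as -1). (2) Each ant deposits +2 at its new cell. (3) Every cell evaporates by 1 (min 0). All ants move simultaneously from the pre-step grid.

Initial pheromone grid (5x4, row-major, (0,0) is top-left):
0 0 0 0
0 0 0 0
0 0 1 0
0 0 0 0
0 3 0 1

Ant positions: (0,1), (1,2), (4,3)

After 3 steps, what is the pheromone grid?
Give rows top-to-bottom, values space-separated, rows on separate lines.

After step 1: ants at (0,2),(2,2),(3,3)
  0 0 1 0
  0 0 0 0
  0 0 2 0
  0 0 0 1
  0 2 0 0
After step 2: ants at (0,3),(1,2),(2,3)
  0 0 0 1
  0 0 1 0
  0 0 1 1
  0 0 0 0
  0 1 0 0
After step 3: ants at (1,3),(2,2),(2,2)
  0 0 0 0
  0 0 0 1
  0 0 4 0
  0 0 0 0
  0 0 0 0

0 0 0 0
0 0 0 1
0 0 4 0
0 0 0 0
0 0 0 0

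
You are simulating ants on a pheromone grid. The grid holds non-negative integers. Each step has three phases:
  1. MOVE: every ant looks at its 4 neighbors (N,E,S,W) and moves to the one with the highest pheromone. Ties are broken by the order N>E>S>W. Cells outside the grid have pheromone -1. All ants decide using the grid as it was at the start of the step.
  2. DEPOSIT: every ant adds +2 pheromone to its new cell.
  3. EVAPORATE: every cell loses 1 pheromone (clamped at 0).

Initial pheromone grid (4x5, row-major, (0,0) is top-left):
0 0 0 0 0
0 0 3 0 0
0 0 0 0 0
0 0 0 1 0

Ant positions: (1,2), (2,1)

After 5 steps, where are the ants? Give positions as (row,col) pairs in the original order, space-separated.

Step 1: ant0:(1,2)->N->(0,2) | ant1:(2,1)->N->(1,1)
  grid max=2 at (1,2)
Step 2: ant0:(0,2)->S->(1,2) | ant1:(1,1)->E->(1,2)
  grid max=5 at (1,2)
Step 3: ant0:(1,2)->N->(0,2) | ant1:(1,2)->N->(0,2)
  grid max=4 at (1,2)
Step 4: ant0:(0,2)->S->(1,2) | ant1:(0,2)->S->(1,2)
  grid max=7 at (1,2)
Step 5: ant0:(1,2)->N->(0,2) | ant1:(1,2)->N->(0,2)
  grid max=6 at (1,2)

(0,2) (0,2)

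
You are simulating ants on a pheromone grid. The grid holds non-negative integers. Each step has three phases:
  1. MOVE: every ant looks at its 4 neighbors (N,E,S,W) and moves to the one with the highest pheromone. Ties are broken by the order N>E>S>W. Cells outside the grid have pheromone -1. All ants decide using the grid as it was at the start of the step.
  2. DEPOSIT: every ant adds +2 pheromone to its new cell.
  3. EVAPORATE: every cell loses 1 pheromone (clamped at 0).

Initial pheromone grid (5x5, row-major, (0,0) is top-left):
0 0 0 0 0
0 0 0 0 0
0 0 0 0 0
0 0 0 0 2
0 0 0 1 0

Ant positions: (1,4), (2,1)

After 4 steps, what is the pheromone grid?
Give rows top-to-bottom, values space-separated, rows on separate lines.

After step 1: ants at (0,4),(1,1)
  0 0 0 0 1
  0 1 0 0 0
  0 0 0 0 0
  0 0 0 0 1
  0 0 0 0 0
After step 2: ants at (1,4),(0,1)
  0 1 0 0 0
  0 0 0 0 1
  0 0 0 0 0
  0 0 0 0 0
  0 0 0 0 0
After step 3: ants at (0,4),(0,2)
  0 0 1 0 1
  0 0 0 0 0
  0 0 0 0 0
  0 0 0 0 0
  0 0 0 0 0
After step 4: ants at (1,4),(0,3)
  0 0 0 1 0
  0 0 0 0 1
  0 0 0 0 0
  0 0 0 0 0
  0 0 0 0 0

0 0 0 1 0
0 0 0 0 1
0 0 0 0 0
0 0 0 0 0
0 0 0 0 0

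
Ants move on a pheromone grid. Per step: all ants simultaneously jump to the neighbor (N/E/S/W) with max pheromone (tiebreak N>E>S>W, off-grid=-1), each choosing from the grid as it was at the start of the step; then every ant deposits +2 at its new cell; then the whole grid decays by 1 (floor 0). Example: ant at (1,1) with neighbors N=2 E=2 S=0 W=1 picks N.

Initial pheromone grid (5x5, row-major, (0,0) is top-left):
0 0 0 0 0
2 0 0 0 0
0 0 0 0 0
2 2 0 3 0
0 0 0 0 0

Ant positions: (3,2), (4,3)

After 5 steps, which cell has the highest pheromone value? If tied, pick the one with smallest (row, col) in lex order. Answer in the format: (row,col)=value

Step 1: ant0:(3,2)->E->(3,3) | ant1:(4,3)->N->(3,3)
  grid max=6 at (3,3)
Step 2: ant0:(3,3)->N->(2,3) | ant1:(3,3)->N->(2,3)
  grid max=5 at (3,3)
Step 3: ant0:(2,3)->S->(3,3) | ant1:(2,3)->S->(3,3)
  grid max=8 at (3,3)
Step 4: ant0:(3,3)->N->(2,3) | ant1:(3,3)->N->(2,3)
  grid max=7 at (3,3)
Step 5: ant0:(2,3)->S->(3,3) | ant1:(2,3)->S->(3,3)
  grid max=10 at (3,3)
Final grid:
  0 0 0 0 0
  0 0 0 0 0
  0 0 0 4 0
  0 0 0 10 0
  0 0 0 0 0
Max pheromone 10 at (3,3)

Answer: (3,3)=10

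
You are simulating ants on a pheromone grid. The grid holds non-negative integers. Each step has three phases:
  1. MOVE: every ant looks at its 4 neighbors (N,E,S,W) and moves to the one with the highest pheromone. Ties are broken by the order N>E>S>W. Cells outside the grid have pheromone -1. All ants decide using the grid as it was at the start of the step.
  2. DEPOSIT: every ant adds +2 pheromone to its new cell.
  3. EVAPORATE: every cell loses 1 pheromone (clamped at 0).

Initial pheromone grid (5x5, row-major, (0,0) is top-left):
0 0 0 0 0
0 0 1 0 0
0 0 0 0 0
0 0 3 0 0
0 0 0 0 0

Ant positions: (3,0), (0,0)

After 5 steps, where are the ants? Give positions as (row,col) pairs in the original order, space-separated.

Step 1: ant0:(3,0)->N->(2,0) | ant1:(0,0)->E->(0,1)
  grid max=2 at (3,2)
Step 2: ant0:(2,0)->N->(1,0) | ant1:(0,1)->E->(0,2)
  grid max=1 at (0,2)
Step 3: ant0:(1,0)->N->(0,0) | ant1:(0,2)->E->(0,3)
  grid max=1 at (0,0)
Step 4: ant0:(0,0)->E->(0,1) | ant1:(0,3)->E->(0,4)
  grid max=1 at (0,1)
Step 5: ant0:(0,1)->E->(0,2) | ant1:(0,4)->S->(1,4)
  grid max=1 at (0,2)

(0,2) (1,4)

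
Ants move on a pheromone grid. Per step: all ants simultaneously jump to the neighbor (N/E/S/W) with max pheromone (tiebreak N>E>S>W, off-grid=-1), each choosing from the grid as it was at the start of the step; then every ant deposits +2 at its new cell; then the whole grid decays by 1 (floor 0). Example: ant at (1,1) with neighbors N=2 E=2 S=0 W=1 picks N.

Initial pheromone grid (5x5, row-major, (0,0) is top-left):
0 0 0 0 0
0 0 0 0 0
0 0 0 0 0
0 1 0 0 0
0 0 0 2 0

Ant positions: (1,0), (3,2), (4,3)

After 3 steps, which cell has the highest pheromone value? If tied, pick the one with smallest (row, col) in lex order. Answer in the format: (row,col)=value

Answer: (3,1)=2

Derivation:
Step 1: ant0:(1,0)->N->(0,0) | ant1:(3,2)->W->(3,1) | ant2:(4,3)->N->(3,3)
  grid max=2 at (3,1)
Step 2: ant0:(0,0)->E->(0,1) | ant1:(3,1)->N->(2,1) | ant2:(3,3)->S->(4,3)
  grid max=2 at (4,3)
Step 3: ant0:(0,1)->E->(0,2) | ant1:(2,1)->S->(3,1) | ant2:(4,3)->N->(3,3)
  grid max=2 at (3,1)
Final grid:
  0 0 1 0 0
  0 0 0 0 0
  0 0 0 0 0
  0 2 0 1 0
  0 0 0 1 0
Max pheromone 2 at (3,1)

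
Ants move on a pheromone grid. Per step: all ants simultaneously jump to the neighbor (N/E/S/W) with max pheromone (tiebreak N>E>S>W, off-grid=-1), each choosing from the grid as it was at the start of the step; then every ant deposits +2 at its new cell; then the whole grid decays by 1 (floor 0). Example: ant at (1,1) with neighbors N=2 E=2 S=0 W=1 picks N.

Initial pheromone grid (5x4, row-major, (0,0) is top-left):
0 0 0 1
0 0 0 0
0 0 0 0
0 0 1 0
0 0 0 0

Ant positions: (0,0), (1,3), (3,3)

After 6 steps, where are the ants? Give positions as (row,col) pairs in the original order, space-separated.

Step 1: ant0:(0,0)->E->(0,1) | ant1:(1,3)->N->(0,3) | ant2:(3,3)->W->(3,2)
  grid max=2 at (0,3)
Step 2: ant0:(0,1)->E->(0,2) | ant1:(0,3)->S->(1,3) | ant2:(3,2)->N->(2,2)
  grid max=1 at (0,2)
Step 3: ant0:(0,2)->E->(0,3) | ant1:(1,3)->N->(0,3) | ant2:(2,2)->S->(3,2)
  grid max=4 at (0,3)
Step 4: ant0:(0,3)->S->(1,3) | ant1:(0,3)->S->(1,3) | ant2:(3,2)->N->(2,2)
  grid max=3 at (0,3)
Step 5: ant0:(1,3)->N->(0,3) | ant1:(1,3)->N->(0,3) | ant2:(2,2)->S->(3,2)
  grid max=6 at (0,3)
Step 6: ant0:(0,3)->S->(1,3) | ant1:(0,3)->S->(1,3) | ant2:(3,2)->N->(2,2)
  grid max=5 at (0,3)

(1,3) (1,3) (2,2)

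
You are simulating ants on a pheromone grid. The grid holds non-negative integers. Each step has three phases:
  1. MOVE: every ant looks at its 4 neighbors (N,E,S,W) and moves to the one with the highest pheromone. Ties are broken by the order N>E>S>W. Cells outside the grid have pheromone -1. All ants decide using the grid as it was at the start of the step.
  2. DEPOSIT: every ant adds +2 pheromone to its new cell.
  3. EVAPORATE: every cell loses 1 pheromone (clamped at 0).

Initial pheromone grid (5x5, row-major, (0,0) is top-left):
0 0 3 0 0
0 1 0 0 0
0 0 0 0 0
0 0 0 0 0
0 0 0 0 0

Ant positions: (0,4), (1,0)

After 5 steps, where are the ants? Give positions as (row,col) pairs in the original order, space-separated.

Step 1: ant0:(0,4)->S->(1,4) | ant1:(1,0)->E->(1,1)
  grid max=2 at (0,2)
Step 2: ant0:(1,4)->N->(0,4) | ant1:(1,1)->N->(0,1)
  grid max=1 at (0,1)
Step 3: ant0:(0,4)->S->(1,4) | ant1:(0,1)->E->(0,2)
  grid max=2 at (0,2)
Step 4: ant0:(1,4)->N->(0,4) | ant1:(0,2)->E->(0,3)
  grid max=1 at (0,2)
Step 5: ant0:(0,4)->W->(0,3) | ant1:(0,3)->E->(0,4)
  grid max=2 at (0,3)

(0,3) (0,4)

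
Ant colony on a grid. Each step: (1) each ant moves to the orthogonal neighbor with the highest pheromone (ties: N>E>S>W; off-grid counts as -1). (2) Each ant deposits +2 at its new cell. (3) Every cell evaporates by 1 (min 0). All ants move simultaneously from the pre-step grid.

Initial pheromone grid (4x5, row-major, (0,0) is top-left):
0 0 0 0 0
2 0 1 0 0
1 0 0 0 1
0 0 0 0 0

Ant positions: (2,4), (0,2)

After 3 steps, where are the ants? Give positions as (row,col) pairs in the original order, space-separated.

Step 1: ant0:(2,4)->N->(1,4) | ant1:(0,2)->S->(1,2)
  grid max=2 at (1,2)
Step 2: ant0:(1,4)->N->(0,4) | ant1:(1,2)->N->(0,2)
  grid max=1 at (0,2)
Step 3: ant0:(0,4)->S->(1,4) | ant1:(0,2)->S->(1,2)
  grid max=2 at (1,2)

(1,4) (1,2)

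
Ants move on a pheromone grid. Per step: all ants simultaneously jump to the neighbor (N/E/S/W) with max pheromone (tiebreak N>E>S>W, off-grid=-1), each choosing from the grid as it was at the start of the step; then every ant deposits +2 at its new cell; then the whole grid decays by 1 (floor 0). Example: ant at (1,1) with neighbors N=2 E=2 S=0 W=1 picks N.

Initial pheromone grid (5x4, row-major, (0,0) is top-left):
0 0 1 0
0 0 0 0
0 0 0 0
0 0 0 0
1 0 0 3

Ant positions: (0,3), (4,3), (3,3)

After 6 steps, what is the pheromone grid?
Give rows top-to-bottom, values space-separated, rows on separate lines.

After step 1: ants at (0,2),(3,3),(4,3)
  0 0 2 0
  0 0 0 0
  0 0 0 0
  0 0 0 1
  0 0 0 4
After step 2: ants at (0,3),(4,3),(3,3)
  0 0 1 1
  0 0 0 0
  0 0 0 0
  0 0 0 2
  0 0 0 5
After step 3: ants at (0,2),(3,3),(4,3)
  0 0 2 0
  0 0 0 0
  0 0 0 0
  0 0 0 3
  0 0 0 6
After step 4: ants at (0,3),(4,3),(3,3)
  0 0 1 1
  0 0 0 0
  0 0 0 0
  0 0 0 4
  0 0 0 7
After step 5: ants at (0,2),(3,3),(4,3)
  0 0 2 0
  0 0 0 0
  0 0 0 0
  0 0 0 5
  0 0 0 8
After step 6: ants at (0,3),(4,3),(3,3)
  0 0 1 1
  0 0 0 0
  0 0 0 0
  0 0 0 6
  0 0 0 9

0 0 1 1
0 0 0 0
0 0 0 0
0 0 0 6
0 0 0 9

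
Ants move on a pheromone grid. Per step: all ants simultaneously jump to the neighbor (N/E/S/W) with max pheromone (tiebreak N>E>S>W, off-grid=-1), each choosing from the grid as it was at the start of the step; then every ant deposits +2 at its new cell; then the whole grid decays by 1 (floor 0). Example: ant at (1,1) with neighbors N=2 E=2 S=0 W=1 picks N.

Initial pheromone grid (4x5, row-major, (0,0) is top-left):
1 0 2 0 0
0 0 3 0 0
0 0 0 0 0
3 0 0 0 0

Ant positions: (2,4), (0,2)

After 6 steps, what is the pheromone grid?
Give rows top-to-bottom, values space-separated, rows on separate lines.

After step 1: ants at (1,4),(1,2)
  0 0 1 0 0
  0 0 4 0 1
  0 0 0 0 0
  2 0 0 0 0
After step 2: ants at (0,4),(0,2)
  0 0 2 0 1
  0 0 3 0 0
  0 0 0 0 0
  1 0 0 0 0
After step 3: ants at (1,4),(1,2)
  0 0 1 0 0
  0 0 4 0 1
  0 0 0 0 0
  0 0 0 0 0
After step 4: ants at (0,4),(0,2)
  0 0 2 0 1
  0 0 3 0 0
  0 0 0 0 0
  0 0 0 0 0
After step 5: ants at (1,4),(1,2)
  0 0 1 0 0
  0 0 4 0 1
  0 0 0 0 0
  0 0 0 0 0
After step 6: ants at (0,4),(0,2)
  0 0 2 0 1
  0 0 3 0 0
  0 0 0 0 0
  0 0 0 0 0

0 0 2 0 1
0 0 3 0 0
0 0 0 0 0
0 0 0 0 0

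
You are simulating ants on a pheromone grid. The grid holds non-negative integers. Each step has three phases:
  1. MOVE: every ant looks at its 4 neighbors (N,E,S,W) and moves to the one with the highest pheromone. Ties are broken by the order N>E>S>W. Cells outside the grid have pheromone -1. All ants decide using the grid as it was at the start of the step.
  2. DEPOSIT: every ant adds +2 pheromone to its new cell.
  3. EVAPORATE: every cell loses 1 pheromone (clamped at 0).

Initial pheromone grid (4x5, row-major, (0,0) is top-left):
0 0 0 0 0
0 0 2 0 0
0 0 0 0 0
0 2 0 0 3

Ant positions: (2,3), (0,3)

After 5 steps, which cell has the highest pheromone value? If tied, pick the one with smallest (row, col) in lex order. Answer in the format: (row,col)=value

Answer: (0,2)=1

Derivation:
Step 1: ant0:(2,3)->N->(1,3) | ant1:(0,3)->E->(0,4)
  grid max=2 at (3,4)
Step 2: ant0:(1,3)->W->(1,2) | ant1:(0,4)->S->(1,4)
  grid max=2 at (1,2)
Step 3: ant0:(1,2)->N->(0,2) | ant1:(1,4)->N->(0,4)
  grid max=1 at (0,2)
Step 4: ant0:(0,2)->S->(1,2) | ant1:(0,4)->S->(1,4)
  grid max=2 at (1,2)
Step 5: ant0:(1,2)->N->(0,2) | ant1:(1,4)->N->(0,4)
  grid max=1 at (0,2)
Final grid:
  0 0 1 0 1
  0 0 1 0 0
  0 0 0 0 0
  0 0 0 0 0
Max pheromone 1 at (0,2)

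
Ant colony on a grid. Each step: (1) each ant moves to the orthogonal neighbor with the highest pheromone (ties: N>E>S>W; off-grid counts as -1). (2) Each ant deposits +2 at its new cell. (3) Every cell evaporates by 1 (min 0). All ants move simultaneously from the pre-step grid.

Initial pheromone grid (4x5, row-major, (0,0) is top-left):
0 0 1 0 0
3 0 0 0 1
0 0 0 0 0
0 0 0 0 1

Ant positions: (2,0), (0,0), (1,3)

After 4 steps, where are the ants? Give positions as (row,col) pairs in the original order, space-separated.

Step 1: ant0:(2,0)->N->(1,0) | ant1:(0,0)->S->(1,0) | ant2:(1,3)->E->(1,4)
  grid max=6 at (1,0)
Step 2: ant0:(1,0)->N->(0,0) | ant1:(1,0)->N->(0,0) | ant2:(1,4)->N->(0,4)
  grid max=5 at (1,0)
Step 3: ant0:(0,0)->S->(1,0) | ant1:(0,0)->S->(1,0) | ant2:(0,4)->S->(1,4)
  grid max=8 at (1,0)
Step 4: ant0:(1,0)->N->(0,0) | ant1:(1,0)->N->(0,0) | ant2:(1,4)->N->(0,4)
  grid max=7 at (1,0)

(0,0) (0,0) (0,4)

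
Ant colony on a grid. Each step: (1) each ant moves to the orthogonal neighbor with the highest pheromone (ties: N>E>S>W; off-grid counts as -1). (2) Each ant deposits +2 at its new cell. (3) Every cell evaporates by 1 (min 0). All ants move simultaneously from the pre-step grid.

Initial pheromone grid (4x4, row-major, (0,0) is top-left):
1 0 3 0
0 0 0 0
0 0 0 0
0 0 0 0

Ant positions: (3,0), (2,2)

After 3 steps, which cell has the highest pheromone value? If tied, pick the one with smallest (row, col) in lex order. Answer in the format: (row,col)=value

Answer: (0,2)=2

Derivation:
Step 1: ant0:(3,0)->N->(2,0) | ant1:(2,2)->N->(1,2)
  grid max=2 at (0,2)
Step 2: ant0:(2,0)->N->(1,0) | ant1:(1,2)->N->(0,2)
  grid max=3 at (0,2)
Step 3: ant0:(1,0)->N->(0,0) | ant1:(0,2)->E->(0,3)
  grid max=2 at (0,2)
Final grid:
  1 0 2 1
  0 0 0 0
  0 0 0 0
  0 0 0 0
Max pheromone 2 at (0,2)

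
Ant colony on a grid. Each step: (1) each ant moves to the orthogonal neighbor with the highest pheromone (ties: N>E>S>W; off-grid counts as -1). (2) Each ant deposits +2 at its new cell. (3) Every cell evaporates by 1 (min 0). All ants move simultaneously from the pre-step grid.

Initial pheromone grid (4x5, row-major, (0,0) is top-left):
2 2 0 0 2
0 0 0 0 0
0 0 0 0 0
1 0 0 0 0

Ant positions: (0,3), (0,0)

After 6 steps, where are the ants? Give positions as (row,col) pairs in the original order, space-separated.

Step 1: ant0:(0,3)->E->(0,4) | ant1:(0,0)->E->(0,1)
  grid max=3 at (0,1)
Step 2: ant0:(0,4)->S->(1,4) | ant1:(0,1)->W->(0,0)
  grid max=2 at (0,0)
Step 3: ant0:(1,4)->N->(0,4) | ant1:(0,0)->E->(0,1)
  grid max=3 at (0,1)
Step 4: ant0:(0,4)->S->(1,4) | ant1:(0,1)->W->(0,0)
  grid max=2 at (0,0)
Step 5: ant0:(1,4)->N->(0,4) | ant1:(0,0)->E->(0,1)
  grid max=3 at (0,1)
Step 6: ant0:(0,4)->S->(1,4) | ant1:(0,1)->W->(0,0)
  grid max=2 at (0,0)

(1,4) (0,0)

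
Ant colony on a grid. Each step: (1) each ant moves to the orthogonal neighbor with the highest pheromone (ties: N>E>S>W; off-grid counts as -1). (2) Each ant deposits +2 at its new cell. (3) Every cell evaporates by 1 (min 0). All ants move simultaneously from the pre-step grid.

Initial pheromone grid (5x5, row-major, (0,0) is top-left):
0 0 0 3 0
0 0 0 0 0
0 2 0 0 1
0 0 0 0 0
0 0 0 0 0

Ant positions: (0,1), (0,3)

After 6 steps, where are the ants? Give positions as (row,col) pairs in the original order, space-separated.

Step 1: ant0:(0,1)->E->(0,2) | ant1:(0,3)->E->(0,4)
  grid max=2 at (0,3)
Step 2: ant0:(0,2)->E->(0,3) | ant1:(0,4)->W->(0,3)
  grid max=5 at (0,3)
Step 3: ant0:(0,3)->E->(0,4) | ant1:(0,3)->E->(0,4)
  grid max=4 at (0,3)
Step 4: ant0:(0,4)->W->(0,3) | ant1:(0,4)->W->(0,3)
  grid max=7 at (0,3)
Step 5: ant0:(0,3)->E->(0,4) | ant1:(0,3)->E->(0,4)
  grid max=6 at (0,3)
Step 6: ant0:(0,4)->W->(0,3) | ant1:(0,4)->W->(0,3)
  grid max=9 at (0,3)

(0,3) (0,3)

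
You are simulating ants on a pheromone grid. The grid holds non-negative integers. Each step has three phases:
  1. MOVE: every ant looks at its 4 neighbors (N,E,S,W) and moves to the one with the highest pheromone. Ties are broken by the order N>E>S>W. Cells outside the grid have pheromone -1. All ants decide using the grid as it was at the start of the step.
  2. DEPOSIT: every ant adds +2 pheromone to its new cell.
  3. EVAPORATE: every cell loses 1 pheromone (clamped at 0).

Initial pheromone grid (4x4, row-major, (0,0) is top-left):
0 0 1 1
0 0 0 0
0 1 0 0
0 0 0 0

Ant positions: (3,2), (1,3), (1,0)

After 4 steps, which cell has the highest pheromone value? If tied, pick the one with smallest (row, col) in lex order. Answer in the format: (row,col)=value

Step 1: ant0:(3,2)->N->(2,2) | ant1:(1,3)->N->(0,3) | ant2:(1,0)->N->(0,0)
  grid max=2 at (0,3)
Step 2: ant0:(2,2)->N->(1,2) | ant1:(0,3)->S->(1,3) | ant2:(0,0)->E->(0,1)
  grid max=1 at (0,1)
Step 3: ant0:(1,2)->E->(1,3) | ant1:(1,3)->N->(0,3) | ant2:(0,1)->E->(0,2)
  grid max=2 at (0,3)
Step 4: ant0:(1,3)->N->(0,3) | ant1:(0,3)->S->(1,3) | ant2:(0,2)->E->(0,3)
  grid max=5 at (0,3)
Final grid:
  0 0 0 5
  0 0 0 3
  0 0 0 0
  0 0 0 0
Max pheromone 5 at (0,3)

Answer: (0,3)=5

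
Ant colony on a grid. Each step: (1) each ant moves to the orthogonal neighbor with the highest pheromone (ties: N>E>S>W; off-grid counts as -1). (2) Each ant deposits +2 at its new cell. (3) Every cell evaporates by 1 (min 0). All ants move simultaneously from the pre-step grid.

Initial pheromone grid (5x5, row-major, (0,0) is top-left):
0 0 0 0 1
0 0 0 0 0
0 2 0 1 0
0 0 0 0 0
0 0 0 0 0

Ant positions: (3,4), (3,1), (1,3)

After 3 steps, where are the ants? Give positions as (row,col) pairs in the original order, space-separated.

Step 1: ant0:(3,4)->N->(2,4) | ant1:(3,1)->N->(2,1) | ant2:(1,3)->S->(2,3)
  grid max=3 at (2,1)
Step 2: ant0:(2,4)->W->(2,3) | ant1:(2,1)->N->(1,1) | ant2:(2,3)->E->(2,4)
  grid max=3 at (2,3)
Step 3: ant0:(2,3)->E->(2,4) | ant1:(1,1)->S->(2,1) | ant2:(2,4)->W->(2,3)
  grid max=4 at (2,3)

(2,4) (2,1) (2,3)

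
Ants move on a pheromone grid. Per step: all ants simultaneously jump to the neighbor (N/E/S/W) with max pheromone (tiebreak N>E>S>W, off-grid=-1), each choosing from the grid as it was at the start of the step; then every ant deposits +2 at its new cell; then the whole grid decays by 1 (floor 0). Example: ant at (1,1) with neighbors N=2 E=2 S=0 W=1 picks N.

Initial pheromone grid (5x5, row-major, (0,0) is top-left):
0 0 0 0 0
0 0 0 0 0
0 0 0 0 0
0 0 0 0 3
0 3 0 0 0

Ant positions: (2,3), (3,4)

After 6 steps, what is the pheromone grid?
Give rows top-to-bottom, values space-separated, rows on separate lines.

After step 1: ants at (1,3),(2,4)
  0 0 0 0 0
  0 0 0 1 0
  0 0 0 0 1
  0 0 0 0 2
  0 2 0 0 0
After step 2: ants at (0,3),(3,4)
  0 0 0 1 0
  0 0 0 0 0
  0 0 0 0 0
  0 0 0 0 3
  0 1 0 0 0
After step 3: ants at (0,4),(2,4)
  0 0 0 0 1
  0 0 0 0 0
  0 0 0 0 1
  0 0 0 0 2
  0 0 0 0 0
After step 4: ants at (1,4),(3,4)
  0 0 0 0 0
  0 0 0 0 1
  0 0 0 0 0
  0 0 0 0 3
  0 0 0 0 0
After step 5: ants at (0,4),(2,4)
  0 0 0 0 1
  0 0 0 0 0
  0 0 0 0 1
  0 0 0 0 2
  0 0 0 0 0
After step 6: ants at (1,4),(3,4)
  0 0 0 0 0
  0 0 0 0 1
  0 0 0 0 0
  0 0 0 0 3
  0 0 0 0 0

0 0 0 0 0
0 0 0 0 1
0 0 0 0 0
0 0 0 0 3
0 0 0 0 0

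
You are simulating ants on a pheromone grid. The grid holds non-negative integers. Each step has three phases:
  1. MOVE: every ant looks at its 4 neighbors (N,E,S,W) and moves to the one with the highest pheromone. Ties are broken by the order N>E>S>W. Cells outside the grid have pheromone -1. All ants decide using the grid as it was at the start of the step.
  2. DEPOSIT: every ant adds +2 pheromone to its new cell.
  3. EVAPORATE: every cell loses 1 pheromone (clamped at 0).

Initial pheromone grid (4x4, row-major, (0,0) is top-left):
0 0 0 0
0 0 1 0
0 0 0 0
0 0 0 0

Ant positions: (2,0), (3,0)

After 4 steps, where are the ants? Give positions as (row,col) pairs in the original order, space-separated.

Step 1: ant0:(2,0)->N->(1,0) | ant1:(3,0)->N->(2,0)
  grid max=1 at (1,0)
Step 2: ant0:(1,0)->S->(2,0) | ant1:(2,0)->N->(1,0)
  grid max=2 at (1,0)
Step 3: ant0:(2,0)->N->(1,0) | ant1:(1,0)->S->(2,0)
  grid max=3 at (1,0)
Step 4: ant0:(1,0)->S->(2,0) | ant1:(2,0)->N->(1,0)
  grid max=4 at (1,0)

(2,0) (1,0)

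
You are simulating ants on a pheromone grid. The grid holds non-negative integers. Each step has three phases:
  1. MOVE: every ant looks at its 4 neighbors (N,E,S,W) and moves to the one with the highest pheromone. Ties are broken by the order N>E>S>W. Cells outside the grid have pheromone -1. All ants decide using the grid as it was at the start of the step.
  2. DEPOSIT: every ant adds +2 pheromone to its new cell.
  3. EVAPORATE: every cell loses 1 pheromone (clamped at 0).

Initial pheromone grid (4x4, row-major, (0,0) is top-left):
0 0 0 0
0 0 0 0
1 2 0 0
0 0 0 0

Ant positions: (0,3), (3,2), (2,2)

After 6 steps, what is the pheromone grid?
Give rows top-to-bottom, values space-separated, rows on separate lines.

After step 1: ants at (1,3),(2,2),(2,1)
  0 0 0 0
  0 0 0 1
  0 3 1 0
  0 0 0 0
After step 2: ants at (0,3),(2,1),(2,2)
  0 0 0 1
  0 0 0 0
  0 4 2 0
  0 0 0 0
After step 3: ants at (1,3),(2,2),(2,1)
  0 0 0 0
  0 0 0 1
  0 5 3 0
  0 0 0 0
After step 4: ants at (0,3),(2,1),(2,2)
  0 0 0 1
  0 0 0 0
  0 6 4 0
  0 0 0 0
After step 5: ants at (1,3),(2,2),(2,1)
  0 0 0 0
  0 0 0 1
  0 7 5 0
  0 0 0 0
After step 6: ants at (0,3),(2,1),(2,2)
  0 0 0 1
  0 0 0 0
  0 8 6 0
  0 0 0 0

0 0 0 1
0 0 0 0
0 8 6 0
0 0 0 0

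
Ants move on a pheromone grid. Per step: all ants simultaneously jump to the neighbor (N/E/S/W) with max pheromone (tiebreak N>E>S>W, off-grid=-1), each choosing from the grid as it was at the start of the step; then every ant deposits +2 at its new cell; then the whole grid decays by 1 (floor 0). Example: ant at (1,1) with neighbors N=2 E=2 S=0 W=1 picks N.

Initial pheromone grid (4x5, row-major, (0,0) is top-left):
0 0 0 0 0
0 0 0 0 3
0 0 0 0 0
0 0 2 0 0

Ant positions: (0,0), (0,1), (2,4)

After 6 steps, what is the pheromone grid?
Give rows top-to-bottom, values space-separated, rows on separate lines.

After step 1: ants at (0,1),(0,2),(1,4)
  0 1 1 0 0
  0 0 0 0 4
  0 0 0 0 0
  0 0 1 0 0
After step 2: ants at (0,2),(0,1),(0,4)
  0 2 2 0 1
  0 0 0 0 3
  0 0 0 0 0
  0 0 0 0 0
After step 3: ants at (0,1),(0,2),(1,4)
  0 3 3 0 0
  0 0 0 0 4
  0 0 0 0 0
  0 0 0 0 0
After step 4: ants at (0,2),(0,1),(0,4)
  0 4 4 0 1
  0 0 0 0 3
  0 0 0 0 0
  0 0 0 0 0
After step 5: ants at (0,1),(0,2),(1,4)
  0 5 5 0 0
  0 0 0 0 4
  0 0 0 0 0
  0 0 0 0 0
After step 6: ants at (0,2),(0,1),(0,4)
  0 6 6 0 1
  0 0 0 0 3
  0 0 0 0 0
  0 0 0 0 0

0 6 6 0 1
0 0 0 0 3
0 0 0 0 0
0 0 0 0 0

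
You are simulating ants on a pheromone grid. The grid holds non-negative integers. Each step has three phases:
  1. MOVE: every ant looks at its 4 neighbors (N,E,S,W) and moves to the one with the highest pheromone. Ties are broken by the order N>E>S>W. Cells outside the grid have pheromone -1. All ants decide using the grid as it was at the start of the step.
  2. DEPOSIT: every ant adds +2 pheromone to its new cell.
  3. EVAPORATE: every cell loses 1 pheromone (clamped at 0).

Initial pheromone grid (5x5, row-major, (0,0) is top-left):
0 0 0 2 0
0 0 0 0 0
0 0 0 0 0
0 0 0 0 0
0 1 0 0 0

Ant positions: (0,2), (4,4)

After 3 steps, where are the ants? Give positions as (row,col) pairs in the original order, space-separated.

Step 1: ant0:(0,2)->E->(0,3) | ant1:(4,4)->N->(3,4)
  grid max=3 at (0,3)
Step 2: ant0:(0,3)->E->(0,4) | ant1:(3,4)->N->(2,4)
  grid max=2 at (0,3)
Step 3: ant0:(0,4)->W->(0,3) | ant1:(2,4)->N->(1,4)
  grid max=3 at (0,3)

(0,3) (1,4)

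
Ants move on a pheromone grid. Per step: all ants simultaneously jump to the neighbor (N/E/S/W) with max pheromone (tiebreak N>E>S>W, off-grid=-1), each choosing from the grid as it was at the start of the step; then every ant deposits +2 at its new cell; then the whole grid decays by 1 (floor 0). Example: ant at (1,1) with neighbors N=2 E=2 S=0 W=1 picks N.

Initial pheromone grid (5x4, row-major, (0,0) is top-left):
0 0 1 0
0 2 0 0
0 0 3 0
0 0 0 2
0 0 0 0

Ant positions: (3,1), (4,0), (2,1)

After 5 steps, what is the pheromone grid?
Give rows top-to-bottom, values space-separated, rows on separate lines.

After step 1: ants at (2,1),(3,0),(2,2)
  0 0 0 0
  0 1 0 0
  0 1 4 0
  1 0 0 1
  0 0 0 0
After step 2: ants at (2,2),(2,0),(2,1)
  0 0 0 0
  0 0 0 0
  1 2 5 0
  0 0 0 0
  0 0 0 0
After step 3: ants at (2,1),(2,1),(2,2)
  0 0 0 0
  0 0 0 0
  0 5 6 0
  0 0 0 0
  0 0 0 0
After step 4: ants at (2,2),(2,2),(2,1)
  0 0 0 0
  0 0 0 0
  0 6 9 0
  0 0 0 0
  0 0 0 0
After step 5: ants at (2,1),(2,1),(2,2)
  0 0 0 0
  0 0 0 0
  0 9 10 0
  0 0 0 0
  0 0 0 0

0 0 0 0
0 0 0 0
0 9 10 0
0 0 0 0
0 0 0 0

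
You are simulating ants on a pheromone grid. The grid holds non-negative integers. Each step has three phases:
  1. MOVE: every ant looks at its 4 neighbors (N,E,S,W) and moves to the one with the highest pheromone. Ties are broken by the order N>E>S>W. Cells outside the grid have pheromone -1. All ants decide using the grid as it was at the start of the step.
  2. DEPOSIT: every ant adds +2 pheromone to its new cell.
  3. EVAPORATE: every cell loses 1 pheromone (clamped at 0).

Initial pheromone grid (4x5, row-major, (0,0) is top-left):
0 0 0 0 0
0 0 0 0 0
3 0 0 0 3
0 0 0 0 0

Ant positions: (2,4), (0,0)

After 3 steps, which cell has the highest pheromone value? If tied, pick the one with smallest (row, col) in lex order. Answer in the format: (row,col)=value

Step 1: ant0:(2,4)->N->(1,4) | ant1:(0,0)->E->(0,1)
  grid max=2 at (2,0)
Step 2: ant0:(1,4)->S->(2,4) | ant1:(0,1)->E->(0,2)
  grid max=3 at (2,4)
Step 3: ant0:(2,4)->N->(1,4) | ant1:(0,2)->E->(0,3)
  grid max=2 at (2,4)
Final grid:
  0 0 0 1 0
  0 0 0 0 1
  0 0 0 0 2
  0 0 0 0 0
Max pheromone 2 at (2,4)

Answer: (2,4)=2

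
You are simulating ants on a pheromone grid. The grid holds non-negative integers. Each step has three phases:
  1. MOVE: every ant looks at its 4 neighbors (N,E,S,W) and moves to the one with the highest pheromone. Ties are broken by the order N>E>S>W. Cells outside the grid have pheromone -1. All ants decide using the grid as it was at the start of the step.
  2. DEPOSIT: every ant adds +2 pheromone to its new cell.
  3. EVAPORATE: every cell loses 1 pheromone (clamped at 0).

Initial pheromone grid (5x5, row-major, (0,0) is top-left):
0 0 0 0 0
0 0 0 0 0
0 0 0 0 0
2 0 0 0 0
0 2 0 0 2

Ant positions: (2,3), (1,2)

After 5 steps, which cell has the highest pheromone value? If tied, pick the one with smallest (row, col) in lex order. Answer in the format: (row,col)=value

Answer: (0,4)=5

Derivation:
Step 1: ant0:(2,3)->N->(1,3) | ant1:(1,2)->N->(0,2)
  grid max=1 at (0,2)
Step 2: ant0:(1,3)->N->(0,3) | ant1:(0,2)->E->(0,3)
  grid max=3 at (0,3)
Step 3: ant0:(0,3)->E->(0,4) | ant1:(0,3)->E->(0,4)
  grid max=3 at (0,4)
Step 4: ant0:(0,4)->W->(0,3) | ant1:(0,4)->W->(0,3)
  grid max=5 at (0,3)
Step 5: ant0:(0,3)->E->(0,4) | ant1:(0,3)->E->(0,4)
  grid max=5 at (0,4)
Final grid:
  0 0 0 4 5
  0 0 0 0 0
  0 0 0 0 0
  0 0 0 0 0
  0 0 0 0 0
Max pheromone 5 at (0,4)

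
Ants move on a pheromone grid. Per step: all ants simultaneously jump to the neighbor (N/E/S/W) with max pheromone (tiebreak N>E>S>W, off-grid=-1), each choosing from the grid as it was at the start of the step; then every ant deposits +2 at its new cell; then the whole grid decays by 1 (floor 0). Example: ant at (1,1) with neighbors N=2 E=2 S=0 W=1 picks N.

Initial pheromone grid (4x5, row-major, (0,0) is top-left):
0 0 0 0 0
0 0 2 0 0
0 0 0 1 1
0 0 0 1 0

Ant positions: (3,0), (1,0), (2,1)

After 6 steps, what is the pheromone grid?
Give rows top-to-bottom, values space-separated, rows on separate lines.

After step 1: ants at (2,0),(0,0),(1,1)
  1 0 0 0 0
  0 1 1 0 0
  1 0 0 0 0
  0 0 0 0 0
After step 2: ants at (1,0),(0,1),(1,2)
  0 1 0 0 0
  1 0 2 0 0
  0 0 0 0 0
  0 0 0 0 0
After step 3: ants at (0,0),(0,2),(0,2)
  1 0 3 0 0
  0 0 1 0 0
  0 0 0 0 0
  0 0 0 0 0
After step 4: ants at (0,1),(1,2),(1,2)
  0 1 2 0 0
  0 0 4 0 0
  0 0 0 0 0
  0 0 0 0 0
After step 5: ants at (0,2),(0,2),(0,2)
  0 0 7 0 0
  0 0 3 0 0
  0 0 0 0 0
  0 0 0 0 0
After step 6: ants at (1,2),(1,2),(1,2)
  0 0 6 0 0
  0 0 8 0 0
  0 0 0 0 0
  0 0 0 0 0

0 0 6 0 0
0 0 8 0 0
0 0 0 0 0
0 0 0 0 0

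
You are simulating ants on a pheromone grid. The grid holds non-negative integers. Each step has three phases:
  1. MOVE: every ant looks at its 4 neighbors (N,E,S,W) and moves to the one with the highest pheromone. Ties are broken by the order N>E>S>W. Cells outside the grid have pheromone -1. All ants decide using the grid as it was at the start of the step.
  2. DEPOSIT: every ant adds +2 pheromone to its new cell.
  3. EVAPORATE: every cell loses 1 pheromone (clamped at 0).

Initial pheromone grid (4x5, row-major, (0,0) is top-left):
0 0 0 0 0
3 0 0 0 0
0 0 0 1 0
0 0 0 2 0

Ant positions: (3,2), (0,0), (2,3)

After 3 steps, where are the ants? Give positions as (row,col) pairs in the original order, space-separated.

Step 1: ant0:(3,2)->E->(3,3) | ant1:(0,0)->S->(1,0) | ant2:(2,3)->S->(3,3)
  grid max=5 at (3,3)
Step 2: ant0:(3,3)->N->(2,3) | ant1:(1,0)->N->(0,0) | ant2:(3,3)->N->(2,3)
  grid max=4 at (3,3)
Step 3: ant0:(2,3)->S->(3,3) | ant1:(0,0)->S->(1,0) | ant2:(2,3)->S->(3,3)
  grid max=7 at (3,3)

(3,3) (1,0) (3,3)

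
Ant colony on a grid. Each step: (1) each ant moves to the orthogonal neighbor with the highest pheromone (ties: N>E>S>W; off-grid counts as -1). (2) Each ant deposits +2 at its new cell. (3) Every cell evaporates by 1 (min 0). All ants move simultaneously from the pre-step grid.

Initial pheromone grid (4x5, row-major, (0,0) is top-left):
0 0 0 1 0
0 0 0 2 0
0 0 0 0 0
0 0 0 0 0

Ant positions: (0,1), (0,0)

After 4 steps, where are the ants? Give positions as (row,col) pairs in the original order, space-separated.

Step 1: ant0:(0,1)->E->(0,2) | ant1:(0,0)->E->(0,1)
  grid max=1 at (0,1)
Step 2: ant0:(0,2)->W->(0,1) | ant1:(0,1)->E->(0,2)
  grid max=2 at (0,1)
Step 3: ant0:(0,1)->E->(0,2) | ant1:(0,2)->W->(0,1)
  grid max=3 at (0,1)
Step 4: ant0:(0,2)->W->(0,1) | ant1:(0,1)->E->(0,2)
  grid max=4 at (0,1)

(0,1) (0,2)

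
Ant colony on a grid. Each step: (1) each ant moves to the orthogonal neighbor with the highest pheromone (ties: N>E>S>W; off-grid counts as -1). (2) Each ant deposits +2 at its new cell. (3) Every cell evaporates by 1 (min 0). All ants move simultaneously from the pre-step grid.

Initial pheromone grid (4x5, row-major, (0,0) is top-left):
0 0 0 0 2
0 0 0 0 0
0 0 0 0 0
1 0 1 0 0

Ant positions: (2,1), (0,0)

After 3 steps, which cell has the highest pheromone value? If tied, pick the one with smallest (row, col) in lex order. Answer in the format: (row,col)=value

Answer: (0,1)=3

Derivation:
Step 1: ant0:(2,1)->N->(1,1) | ant1:(0,0)->E->(0,1)
  grid max=1 at (0,1)
Step 2: ant0:(1,1)->N->(0,1) | ant1:(0,1)->S->(1,1)
  grid max=2 at (0,1)
Step 3: ant0:(0,1)->S->(1,1) | ant1:(1,1)->N->(0,1)
  grid max=3 at (0,1)
Final grid:
  0 3 0 0 0
  0 3 0 0 0
  0 0 0 0 0
  0 0 0 0 0
Max pheromone 3 at (0,1)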